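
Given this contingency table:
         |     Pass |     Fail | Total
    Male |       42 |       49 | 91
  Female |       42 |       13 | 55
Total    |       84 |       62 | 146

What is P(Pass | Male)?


P(Pass | Male) = 42/(42+49) = 42/91 = 6/13

P(Pass|Male) = 6/13 ≈ 46.15%


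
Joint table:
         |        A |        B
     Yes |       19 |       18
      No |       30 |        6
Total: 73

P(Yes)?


P(Yes) = (19+18)/73 = 37/73

P(Yes) = 37/73 ≈ 50.68%


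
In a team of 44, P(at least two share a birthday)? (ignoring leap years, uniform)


P(all different) = Π(365-i)/365 for i=0..43
= 0.067115
P(match) = 1 - 0.067115 = 0.932885

P ≈ 0.9329 ≈ 93.29%


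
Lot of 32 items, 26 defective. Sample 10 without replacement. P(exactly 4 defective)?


Hypergeometric: C(26,4)×C(6,6)/C(32,10)
= 14950×1/64512240 = 5/21576

P(X=4) = 5/21576 ≈ 0.02%


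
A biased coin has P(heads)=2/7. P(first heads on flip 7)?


Geometric: P(X=7) = (1-p)^(k-1)×p = (5/7)^6×2/7 = 31250/823543

P(X=7) = 31250/823543 ≈ 3.79%


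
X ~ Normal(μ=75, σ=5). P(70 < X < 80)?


z₁=(70-75)/5=-1.0, z₂=(80-75)/5=1.0
P = Φ(1.0) - Φ(-1.0) = 0.841345 - 0.158655 = 0.682690 ≈ 0.6827

P(70 < X < 80) ≈ 0.6827


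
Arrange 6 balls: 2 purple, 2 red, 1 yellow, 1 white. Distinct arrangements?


6!/(2!×2!×1!×1!) = 180

180


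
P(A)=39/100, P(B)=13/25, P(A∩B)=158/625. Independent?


P(A)×P(B) = 507/2500
P(A∩B) = 158/625
Not equal → NOT independent

No, not independent


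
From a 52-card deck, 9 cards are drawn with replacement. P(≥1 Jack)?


P(not a Jack) = 48/52 = 12/13
P(none in 9 draws) = (12/13)^9 = 5159780352/10604499373
P(≥1 Jack) = 1 - 5159780352/10604499373 = 5444719021/10604499373

P = 5444719021/10604499373 ≈ 51.34%


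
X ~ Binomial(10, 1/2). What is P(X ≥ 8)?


P(X ≥ 8) = Σ P(X=i) for i=8..10
P(X=8) = 45/1024
P(X=9) = 5/512
P(X=10) = 1/1024
Sum = 7/128

P(X ≥ 8) = 7/128 ≈ 5.47%


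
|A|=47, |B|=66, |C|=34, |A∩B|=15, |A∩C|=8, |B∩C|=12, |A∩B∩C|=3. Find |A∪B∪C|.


|A∪B∪C| = 47+66+34-15-8-12+3 = 115

|A∪B∪C| = 115


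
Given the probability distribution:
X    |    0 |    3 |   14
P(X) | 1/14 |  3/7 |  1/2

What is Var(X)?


E[X] = 58/7
E[X²] = 713/7
Var(X) = E[X²] - (E[X])² = 713/7 - 3364/49 = 1627/49

Var(X) = 1627/49 ≈ 33.2041


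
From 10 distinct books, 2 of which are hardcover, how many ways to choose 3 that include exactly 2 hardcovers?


Choose 2 of the 2 hardcovers and 1 of the other 8 books:
C(2,2)×C(8,1) = 1×8 = 8

8


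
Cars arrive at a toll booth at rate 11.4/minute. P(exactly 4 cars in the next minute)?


Poisson(λ=11.4): P(X=4) = e^(-λ)×λ^k/k!
= e^(-11.4) × 11.4^4 / 4!
≈ 1.119548484e-05 × 16889.6016 / 24 ≈ 0.007879

P(X=4) ≈ 0.007879 ≈ 0.79%


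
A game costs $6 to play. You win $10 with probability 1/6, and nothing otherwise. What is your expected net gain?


E[gain] = (10-6)×1/6 + (-6)×5/6
= 2/3 - 5 = -13/3

Expected net gain = $-13/3 ≈ $-4.33


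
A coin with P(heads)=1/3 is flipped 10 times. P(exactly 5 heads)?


Binomial: P(X=5) = C(10,5)×p^5×(1-p)^5
= 252 × 1/243 × 32/243 = 896/6561

P(X=5) = 896/6561 ≈ 13.66%


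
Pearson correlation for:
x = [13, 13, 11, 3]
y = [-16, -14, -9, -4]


n=4, Σx=40, Σy=-43, Σxy=-501, Σx²=468, Σy²=549
r = (4×(-501) - 40×(-43))/√((4×468 - 40²)(4×549 - (-43)²))
= -284/√(272×347) = -284/√94384 ≈ -284/307.2198 ≈ -0.9244

r ≈ -0.9244


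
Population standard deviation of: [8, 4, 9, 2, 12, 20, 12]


Mean = 67/7
  (8-67/7)²=121/49
  (4-67/7)²=1521/49
  (9-67/7)²=16/49
  (2-67/7)²=2809/49
  (12-67/7)²=289/49
  (20-67/7)²=5329/49
  (12-67/7)²=289/49
Σ(x-μ)² = 1482/7
σ² = (1482/7)/7 = 1482/49

σ = √(1482/49) ≈ 5.4995


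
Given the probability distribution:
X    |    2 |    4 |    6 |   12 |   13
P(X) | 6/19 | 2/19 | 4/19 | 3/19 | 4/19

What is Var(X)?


E[X] = 132/19
E[X²] = 1308/19
Var(X) = E[X²] - (E[X])² = 1308/19 - 17424/361 = 7428/361

Var(X) = 7428/361 ≈ 20.5762


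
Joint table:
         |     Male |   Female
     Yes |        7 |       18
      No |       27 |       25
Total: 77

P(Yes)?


P(Yes) = (7+18)/77 = 25/77

P(Yes) = 25/77 ≈ 32.47%


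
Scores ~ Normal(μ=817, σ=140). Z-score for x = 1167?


z = (x - μ)/σ = (1167 - 817)/140 = 2.5

z = 2.5


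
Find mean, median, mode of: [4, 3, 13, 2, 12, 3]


Sorted: [2, 3, 3, 4, 12, 13]
Mean = 37/6
Median = 7/2
Freq: {4: 1, 3: 2, 13: 1, 2: 1, 12: 1}
Mode: [3]

Mean=37/6, Median=7/2, Mode=3


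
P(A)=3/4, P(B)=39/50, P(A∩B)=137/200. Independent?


P(A)×P(B) = 117/200
P(A∩B) = 137/200
Not equal → NOT independent

No, not independent


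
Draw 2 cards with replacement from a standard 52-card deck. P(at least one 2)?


P(not a 2) = 48/52 = 12/13
P(none in 2 draws) = (12/13)^2 = 144/169
P(≥1 2) = 1 - 144/169 = 25/169

P = 25/169 ≈ 14.79%


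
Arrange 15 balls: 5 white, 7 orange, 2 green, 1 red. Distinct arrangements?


15!/(5!×7!×2!×1!) = 1081080

1081080


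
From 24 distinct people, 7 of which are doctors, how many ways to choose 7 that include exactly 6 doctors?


Choose 6 of the 7 doctors and 1 of the other 17 people:
C(7,6)×C(17,1) = 7×17 = 119

119


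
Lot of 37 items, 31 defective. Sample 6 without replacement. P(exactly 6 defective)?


Hypergeometric: C(31,6)×C(6,0)/C(37,6)
= 736281×1/2324784 = 35061/110704

P(X=6) = 35061/110704 ≈ 31.67%


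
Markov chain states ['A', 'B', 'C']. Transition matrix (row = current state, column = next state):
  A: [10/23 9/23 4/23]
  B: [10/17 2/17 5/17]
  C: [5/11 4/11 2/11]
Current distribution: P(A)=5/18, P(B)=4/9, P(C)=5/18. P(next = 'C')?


P(next=C) = Σᵢ P(now=i)×P(i→C)
= 5/18×4/23 + 4/9×5/17 + 5/18×2/11
= 10/207 + 20/153 + 5/99 = 8885/38709

P = 8885/38709 ≈ 0.2295


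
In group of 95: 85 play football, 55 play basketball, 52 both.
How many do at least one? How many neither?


|A∪B| = 85+55-52 = 88
Neither = 95-88 = 7

At least one: 88; Neither: 7


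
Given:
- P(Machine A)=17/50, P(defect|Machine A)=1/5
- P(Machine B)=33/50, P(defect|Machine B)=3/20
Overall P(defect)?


P(B) = Σ P(B|Aᵢ)×P(Aᵢ)
  1/5×17/50 = 17/250
  3/20×33/50 = 99/1000
Sum = 167/1000

P(defect) = 167/1000 ≈ 16.70%


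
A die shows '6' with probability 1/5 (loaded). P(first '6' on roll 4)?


Geometric: P(X=4) = (1-p)^(k-1)×p = (4/5)^3×1/5 = 64/625

P(X=4) = 64/625 ≈ 10.24%


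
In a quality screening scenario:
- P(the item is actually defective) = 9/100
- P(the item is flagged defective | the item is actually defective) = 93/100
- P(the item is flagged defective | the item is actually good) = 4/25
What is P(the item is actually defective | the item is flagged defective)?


Using Bayes' theorem:
P(A|B) = P(B|A)·P(A) / P(B)

P(the item is flagged defective) = 93/100 × 9/100 + 4/25 × 91/100
= 837/10000 + 91/625 = 2293/10000

P(the item is actually defective|the item is flagged defective) = (837/10000) / (2293/10000) = 837/2293

P(the item is actually defective|the item is flagged defective) = 837/2293 ≈ 36.50%


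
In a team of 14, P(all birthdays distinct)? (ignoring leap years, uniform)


P(all different) = Π(365-i)/365 for i=0..13
= (365/365)×(364/365)×...×(352/365)
= 0.776897

P ≈ 0.7769 ≈ 77.69%


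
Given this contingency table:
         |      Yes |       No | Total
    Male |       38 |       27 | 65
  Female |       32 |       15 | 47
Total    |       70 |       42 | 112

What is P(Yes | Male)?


P(Yes | Male) = 38/(38+27) = 38/65

P(Yes|Male) = 38/65 ≈ 58.46%


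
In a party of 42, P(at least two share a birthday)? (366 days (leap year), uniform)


P(all different) = Π(366-i)/366 for i=0..41
= 0.086572
P(match) = 1 - 0.086572 = 0.913428

P ≈ 0.9134 ≈ 91.34%


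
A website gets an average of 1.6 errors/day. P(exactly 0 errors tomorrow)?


Poisson(λ=1.6): P(X=0) = e^(-λ)×λ^k/k!
= e^(-1.6) × 1.6^0 / 0!
≈ 0.201896518 × 1 / 1 ≈ 0.201897

P(X=0) ≈ 0.201897 ≈ 20.19%


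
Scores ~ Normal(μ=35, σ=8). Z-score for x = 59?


z = (x - μ)/σ = (59 - 35)/8 = 3.0

z = 3.0


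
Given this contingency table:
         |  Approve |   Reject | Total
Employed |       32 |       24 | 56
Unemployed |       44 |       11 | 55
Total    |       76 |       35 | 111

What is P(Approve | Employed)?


P(Approve | Employed) = 32/(32+24) = 32/56 = 4/7

P(Approve|Employed) = 4/7 ≈ 57.14%


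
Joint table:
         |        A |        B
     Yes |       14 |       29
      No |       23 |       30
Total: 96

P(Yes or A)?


P(Yes∨A) = P(Yes) + P(A) - P(Yes∧A)
= (43 + 37 - 14)/96 = 66/96 = 11/16

P = 11/16 ≈ 68.75%


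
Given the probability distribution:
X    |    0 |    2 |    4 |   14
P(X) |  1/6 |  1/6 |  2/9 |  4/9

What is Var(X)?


E[X] = 67/9
E[X²] = 274/3
Var(X) = E[X²] - (E[X])² = 274/3 - 4489/81 = 2909/81

Var(X) = 2909/81 ≈ 35.9136


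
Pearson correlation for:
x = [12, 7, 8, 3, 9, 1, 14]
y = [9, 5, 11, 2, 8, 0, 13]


n=7, Σx=54, Σy=48, Σxy=491, Σx²=544, Σy²=464
r = (7×491 - 54×48)/√((7×544 - 54²)(7×464 - 48²))
= 845/√(892×944) = 845/√842048 ≈ 845/917.6317 ≈ 0.9208

r ≈ 0.9208


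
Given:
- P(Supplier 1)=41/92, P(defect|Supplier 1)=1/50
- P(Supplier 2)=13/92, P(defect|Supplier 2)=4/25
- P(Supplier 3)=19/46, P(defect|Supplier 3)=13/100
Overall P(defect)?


P(B) = Σ P(B|Aᵢ)×P(Aᵢ)
  1/50×41/92 = 41/4600
  4/25×13/92 = 13/575
  13/100×19/46 = 247/4600
Sum = 49/575

P(defect) = 49/575 ≈ 8.52%


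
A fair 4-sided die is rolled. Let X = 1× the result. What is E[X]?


E[die] = (1+4)/2 = 5/2
E[X] = 1 × 5/2 = 5/2

E[X] = 5/2


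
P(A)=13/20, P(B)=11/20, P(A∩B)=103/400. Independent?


P(A)×P(B) = 143/400
P(A∩B) = 103/400
Not equal → NOT independent

No, not independent


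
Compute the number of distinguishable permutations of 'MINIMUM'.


Letters: 7, freq: {'M': 3, 'I': 2, 'N': 1, 'U': 1}
7!/(3!×2!×1!×1!) = 5040/12 = 420

420


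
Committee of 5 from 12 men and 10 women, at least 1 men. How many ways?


Count by #men:
  1M,4W: C(12,1)×C(10,4)=2520
  2M,3W: C(12,2)×C(10,3)=7920
  3M,2W: C(12,3)×C(10,2)=9900
  4M,1W: C(12,4)×C(10,1)=4950
  5M,0W: C(12,5)×C(10,0)=792
Total = 26082

26082


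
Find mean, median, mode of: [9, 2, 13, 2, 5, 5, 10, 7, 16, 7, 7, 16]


Sorted: [2, 2, 5, 5, 7, 7, 7, 9, 10, 13, 16, 16]
Mean = 99/12 = 33/4
Median = 7
Freq: {9: 1, 2: 2, 13: 1, 5: 2, 10: 1, 7: 3, 16: 2}
Mode: [7]

Mean=33/4, Median=7, Mode=7


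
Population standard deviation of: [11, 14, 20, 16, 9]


Mean = 70/5 = 14
  (11-14)²=9
  (14-14)²=0
  (20-14)²=36
  (16-14)²=4
  (9-14)²=25
Σ(x-μ)² = 74
σ² = 74/5

σ = √(74/5) ≈ 3.8471


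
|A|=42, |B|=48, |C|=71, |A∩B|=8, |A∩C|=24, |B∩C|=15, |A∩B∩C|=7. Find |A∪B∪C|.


|A∪B∪C| = 42+48+71-8-24-15+7 = 121

|A∪B∪C| = 121


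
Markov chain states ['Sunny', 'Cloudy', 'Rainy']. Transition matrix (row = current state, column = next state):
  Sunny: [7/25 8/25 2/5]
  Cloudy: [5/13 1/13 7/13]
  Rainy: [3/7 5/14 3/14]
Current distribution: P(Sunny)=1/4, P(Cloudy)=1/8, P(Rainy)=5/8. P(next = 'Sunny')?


P(next=Sunny) = Σᵢ P(now=i)×P(i→Sunny)
= 1/4×7/25 + 1/8×5/13 + 5/8×3/7
= 7/100 + 5/104 + 15/56 = 878/2275

P = 878/2275 ≈ 0.3859


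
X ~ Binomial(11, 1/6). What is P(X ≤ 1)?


P(X ≤ 1) = Σ P(X=i) for i=0..1
P(X=0) = 48828125/362797056
P(X=1) = 107421875/362797056
Sum = 9765625/22674816

P(X ≤ 1) = 9765625/22674816 ≈ 43.07%


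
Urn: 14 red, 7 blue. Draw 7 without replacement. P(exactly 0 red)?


Hypergeometric: C(14,0)×C(7,7)/C(21,7)
= 1×1/116280 = 1/116280

P(X=0) = 1/116280 ≈ 0.00%


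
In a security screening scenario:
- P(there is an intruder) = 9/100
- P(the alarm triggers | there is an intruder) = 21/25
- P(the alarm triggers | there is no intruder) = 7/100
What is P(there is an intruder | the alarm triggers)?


Using Bayes' theorem:
P(A|B) = P(B|A)·P(A) / P(B)

P(the alarm triggers) = 21/25 × 9/100 + 7/100 × 91/100
= 189/2500 + 637/10000 = 1393/10000

P(there is an intruder|the alarm triggers) = (189/2500) / (1393/10000) = 108/199

P(there is an intruder|the alarm triggers) = 108/199 ≈ 54.27%


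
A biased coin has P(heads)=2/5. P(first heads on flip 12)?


Geometric: P(X=12) = (1-p)^(k-1)×p = (3/5)^11×2/5 = 354294/244140625

P(X=12) = 354294/244140625 ≈ 0.15%


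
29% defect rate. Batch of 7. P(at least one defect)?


P(all good) = (71/100)^7 = 9095120158391/100000000000000
P(≥1 defect) = 90904879841609/100000000000000

P = 90904879841609/100000000000000 ≈ 90.90%


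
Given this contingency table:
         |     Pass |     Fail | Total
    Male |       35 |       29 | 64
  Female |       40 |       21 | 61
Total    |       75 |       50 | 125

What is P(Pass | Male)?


P(Pass | Male) = 35/(35+29) = 35/64

P(Pass|Male) = 35/64 ≈ 54.69%


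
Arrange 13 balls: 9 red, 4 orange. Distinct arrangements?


13!/(9!×4!) = 715

715


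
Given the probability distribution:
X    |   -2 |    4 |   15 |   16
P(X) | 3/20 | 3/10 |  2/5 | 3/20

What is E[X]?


E[X] = Σ x·P(X=x)
= (-2)×(3/20) + (4)×(3/10) + (15)×(2/5) + (16)×(3/20)
= 93/10

E[X] = 93/10


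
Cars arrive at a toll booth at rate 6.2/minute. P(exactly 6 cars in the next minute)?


Poisson(λ=6.2): P(X=6) = e^(-λ)×λ^k/k!
= e^(-6.2) × 6.2^6 / 6!
≈ 0.002029430636 × 56800.235584 / 720 ≈ 0.160100

P(X=6) ≈ 0.160100 ≈ 16.01%


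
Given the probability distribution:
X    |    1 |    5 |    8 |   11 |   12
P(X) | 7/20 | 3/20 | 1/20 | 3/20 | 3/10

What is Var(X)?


E[X] = 27/4
E[X²] = 1373/20
Var(X) = E[X²] - (E[X])² = 1373/20 - 729/16 = 1847/80

Var(X) = 1847/80 ≈ 23.0875


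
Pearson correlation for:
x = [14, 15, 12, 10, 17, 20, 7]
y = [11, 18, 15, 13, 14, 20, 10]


n=7, Σx=95, Σy=101, Σxy=1442, Σx²=1403, Σy²=1535
r = (7×1442 - 95×101)/√((7×1403 - 95²)(7×1535 - 101²))
= 499/√(796×544) = 499/√433024 ≈ 499/658.0456 ≈ 0.7583

r ≈ 0.7583


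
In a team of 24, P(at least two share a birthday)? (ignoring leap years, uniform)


P(all different) = Π(365-i)/365 for i=0..23
= 0.461656
P(match) = 1 - 0.461656 = 0.538344

P ≈ 0.5383 ≈ 53.83%


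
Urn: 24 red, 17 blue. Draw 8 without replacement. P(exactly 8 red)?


Hypergeometric: C(24,8)×C(17,0)/C(41,8)
= 735471×1/95548245 = 759/98605

P(X=8) = 759/98605 ≈ 0.77%


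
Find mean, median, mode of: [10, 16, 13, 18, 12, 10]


Sorted: [10, 10, 12, 13, 16, 18]
Mean = 79/6
Median = 25/2
Freq: {10: 2, 16: 1, 13: 1, 18: 1, 12: 1}
Mode: [10]

Mean=79/6, Median=25/2, Mode=10


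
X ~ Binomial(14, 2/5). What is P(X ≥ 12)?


P(X ≥ 12) = Σ P(X=i) for i=12..14
P(X=12) = 3354624/6103515625
P(X=13) = 344064/6103515625
P(X=14) = 16384/6103515625
Sum = 3715072/6103515625

P(X ≥ 12) = 3715072/6103515625 ≈ 0.06%


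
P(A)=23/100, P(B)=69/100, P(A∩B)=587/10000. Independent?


P(A)×P(B) = 1587/10000
P(A∩B) = 587/10000
Not equal → NOT independent

No, not independent


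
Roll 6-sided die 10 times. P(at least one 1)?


P(no 1)^10 = (5/6)^10 = 9765625/60466176
P(≥1) = 1 - 9765625/60466176 = 50700551/60466176

P = 50700551/60466176 ≈ 83.85%


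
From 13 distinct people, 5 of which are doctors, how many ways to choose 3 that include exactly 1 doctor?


Choose 1 of the 5 doctors and 2 of the other 8 people:
C(5,1)×C(8,2) = 5×28 = 140

140


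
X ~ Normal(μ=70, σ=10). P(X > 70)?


z = (70-70)/10 = 0.0
P(X > 70) = 1 - P(Z ≤ 0.0) = 1 - 0.5000 = 0.5000

P(X > 70) ≈ 0.5000


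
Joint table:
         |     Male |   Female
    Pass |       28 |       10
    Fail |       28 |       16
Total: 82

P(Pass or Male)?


P(Pass∨Male) = P(Pass) + P(Male) - P(Pass∧Male)
= (38 + 56 - 28)/82 = 66/82 = 33/41

P = 33/41 ≈ 80.49%


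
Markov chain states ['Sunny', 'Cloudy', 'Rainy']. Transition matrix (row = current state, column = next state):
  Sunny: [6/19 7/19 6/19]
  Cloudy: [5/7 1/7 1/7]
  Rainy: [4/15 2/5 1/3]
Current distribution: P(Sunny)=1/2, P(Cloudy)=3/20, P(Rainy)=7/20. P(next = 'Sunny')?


P(next=Sunny) = Σᵢ P(now=i)×P(i→Sunny)
= 1/2×6/19 + 3/20×5/7 + 7/20×4/15
= 3/19 + 3/28 + 7/75 = 14299/39900

P = 14299/39900 ≈ 0.3584


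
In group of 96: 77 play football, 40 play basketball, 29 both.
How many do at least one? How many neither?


|A∪B| = 77+40-29 = 88
Neither = 96-88 = 8

At least one: 88; Neither: 8


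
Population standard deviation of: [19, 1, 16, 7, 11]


Mean = 54/5
  (19-54/5)²=1681/25
  (1-54/5)²=2401/25
  (16-54/5)²=676/25
  (7-54/5)²=361/25
  (11-54/5)²=1/25
Σ(x-μ)² = 1024/5
σ² = (1024/5)/5 = 1024/25

σ = √(1024/25) ≈ 6.4000


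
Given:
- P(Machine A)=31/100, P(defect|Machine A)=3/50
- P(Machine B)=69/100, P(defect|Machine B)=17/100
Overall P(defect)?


P(B) = Σ P(B|Aᵢ)×P(Aᵢ)
  3/50×31/100 = 93/5000
  17/100×69/100 = 1173/10000
Sum = 1359/10000

P(defect) = 1359/10000 ≈ 13.59%


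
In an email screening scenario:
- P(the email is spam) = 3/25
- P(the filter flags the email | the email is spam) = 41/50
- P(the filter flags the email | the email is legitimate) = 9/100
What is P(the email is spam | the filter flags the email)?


Using Bayes' theorem:
P(A|B) = P(B|A)·P(A) / P(B)

P(the filter flags the email) = 41/50 × 3/25 + 9/100 × 22/25
= 123/1250 + 99/1250 = 111/625

P(the email is spam|the filter flags the email) = (123/1250) / (111/625) = 41/74

P(the email is spam|the filter flags the email) = 41/74 ≈ 55.41%


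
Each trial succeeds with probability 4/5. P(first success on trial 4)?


Geometric: P(X=4) = (1-p)^(k-1)×p = (1/5)^3×4/5 = 4/625

P(X=4) = 4/625 ≈ 0.64%


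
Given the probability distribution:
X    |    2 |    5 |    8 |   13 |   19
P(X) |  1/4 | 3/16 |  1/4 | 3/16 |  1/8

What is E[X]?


E[X] = Σ x·P(X=x)
= (2)×(1/4) + (5)×(3/16) + (8)×(1/4) + (13)×(3/16) + (19)×(1/8)
= 33/4

E[X] = 33/4


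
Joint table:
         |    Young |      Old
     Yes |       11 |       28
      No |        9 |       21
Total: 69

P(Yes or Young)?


P(Yes∨Young) = P(Yes) + P(Young) - P(Yes∧Young)
= (39 + 20 - 11)/69 = 48/69 = 16/23

P = 16/23 ≈ 69.57%


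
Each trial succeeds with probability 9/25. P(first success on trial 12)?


Geometric: P(X=12) = (1-p)^(k-1)×p = (16/25)^11×9/25 = 158329674399744/59604644775390625

P(X=12) = 158329674399744/59604644775390625 ≈ 0.27%


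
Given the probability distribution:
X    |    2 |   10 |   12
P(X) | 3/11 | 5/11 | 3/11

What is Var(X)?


E[X] = 92/11
E[X²] = 944/11
Var(X) = E[X²] - (E[X])² = 944/11 - 8464/121 = 1920/121

Var(X) = 1920/121 ≈ 15.8678


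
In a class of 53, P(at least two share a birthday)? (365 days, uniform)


P(all different) = Π(365-i)/365 for i=0..52
= 0.018862
P(match) = 1 - 0.018862 = 0.981138

P ≈ 0.9811 ≈ 98.11%


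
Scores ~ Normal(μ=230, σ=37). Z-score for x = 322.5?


z = (x - μ)/σ = (322.5 - 230)/37 = 2.5

z = 2.5


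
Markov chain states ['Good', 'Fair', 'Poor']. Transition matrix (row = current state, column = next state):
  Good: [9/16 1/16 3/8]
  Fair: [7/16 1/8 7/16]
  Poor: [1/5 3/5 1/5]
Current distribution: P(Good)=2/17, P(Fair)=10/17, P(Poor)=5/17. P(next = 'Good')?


P(next=Good) = Σᵢ P(now=i)×P(i→Good)
= 2/17×9/16 + 10/17×7/16 + 5/17×1/5
= 9/136 + 35/136 + 1/17 = 13/34

P = 13/34 ≈ 0.3824


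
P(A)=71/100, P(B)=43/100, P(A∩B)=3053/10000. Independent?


P(A)×P(B) = 3053/10000
P(A∩B) = 3053/10000
Equal ✓ → Independent

Yes, independent


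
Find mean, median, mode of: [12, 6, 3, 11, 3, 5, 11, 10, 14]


Sorted: [3, 3, 5, 6, 10, 11, 11, 12, 14]
Mean = 75/9 = 25/3
Median = 10
Freq: {12: 1, 6: 1, 3: 2, 11: 2, 5: 1, 10: 1, 14: 1}
Mode: [3, 11]

Mean=25/3, Median=10, Mode=[3, 11]


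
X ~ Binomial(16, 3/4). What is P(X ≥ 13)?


P(X ≥ 13) = Σ P(X=i) for i=13..16
P(X=13) = 55801305/268435456
P(X=14) = 71744535/536870912
P(X=15) = 14348907/268435456
P(X=16) = 43046721/4294967296
Sum = 1739406393/4294967296

P(X ≥ 13) = 1739406393/4294967296 ≈ 40.50%


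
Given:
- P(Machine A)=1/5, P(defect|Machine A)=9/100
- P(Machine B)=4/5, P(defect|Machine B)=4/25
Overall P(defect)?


P(B) = Σ P(B|Aᵢ)×P(Aᵢ)
  9/100×1/5 = 9/500
  4/25×4/5 = 16/125
Sum = 73/500

P(defect) = 73/500 ≈ 14.60%


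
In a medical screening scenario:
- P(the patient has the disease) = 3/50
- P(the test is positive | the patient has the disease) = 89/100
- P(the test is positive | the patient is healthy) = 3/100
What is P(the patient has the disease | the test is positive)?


Using Bayes' theorem:
P(A|B) = P(B|A)·P(A) / P(B)

P(the test is positive) = 89/100 × 3/50 + 3/100 × 47/50
= 267/5000 + 141/5000 = 51/625

P(the patient has the disease|the test is positive) = (267/5000) / (51/625) = 89/136

P(the patient has the disease|the test is positive) = 89/136 ≈ 65.44%


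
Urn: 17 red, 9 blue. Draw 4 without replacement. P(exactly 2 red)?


Hypergeometric: C(17,2)×C(9,2)/C(26,4)
= 136×36/14950 = 2448/7475

P(X=2) = 2448/7475 ≈ 32.75%


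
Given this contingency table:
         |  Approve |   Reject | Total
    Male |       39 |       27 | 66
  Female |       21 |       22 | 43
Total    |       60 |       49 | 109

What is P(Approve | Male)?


P(Approve | Male) = 39/(39+27) = 39/66 = 13/22

P(Approve|Male) = 13/22 ≈ 59.09%


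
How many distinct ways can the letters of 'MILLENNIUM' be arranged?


Letters: 10, freq: {'M': 2, 'I': 2, 'L': 2, 'E': 1, 'N': 2, 'U': 1}
10!/(2!×2!×2!×1!×2!×1!) = 3628800/16 = 226800

226800


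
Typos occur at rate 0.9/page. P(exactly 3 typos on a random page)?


Poisson(λ=0.9): P(X=3) = e^(-λ)×λ^k/k!
= e^(-0.9) × 0.9^3 / 3!
≈ 0.4065696597 × 0.729 / 6 ≈ 0.049398

P(X=3) ≈ 0.049398 ≈ 4.94%


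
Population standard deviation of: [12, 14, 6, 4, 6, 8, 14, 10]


Mean = 74/8 = 37/4
  (12-37/4)²=121/16
  (14-37/4)²=361/16
  (6-37/4)²=169/16
  (4-37/4)²=441/16
  (6-37/4)²=169/16
  (8-37/4)²=25/16
  (14-37/4)²=361/16
  (10-37/4)²=9/16
Σ(x-μ)² = 207/2
σ² = (207/2)/8 = 207/16

σ = √(207/16) ≈ 3.5969


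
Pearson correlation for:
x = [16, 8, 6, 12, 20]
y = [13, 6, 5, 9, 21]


n=5, Σx=62, Σy=54, Σxy=814, Σx²=900, Σy²=752
r = (5×814 - 62×54)/√((5×900 - 62²)(5×752 - 54²))
= 722/√(656×844) = 722/√553664 ≈ 722/744.0860 ≈ 0.9703

r ≈ 0.9703


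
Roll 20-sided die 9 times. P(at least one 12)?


P(no 12)^9 = (19/20)^9 = 322687697779/512000000000
P(≥1) = 1 - 322687697779/512000000000 = 189312302221/512000000000

P = 189312302221/512000000000 ≈ 36.98%


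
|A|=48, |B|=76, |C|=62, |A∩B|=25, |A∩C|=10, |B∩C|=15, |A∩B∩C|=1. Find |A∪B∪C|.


|A∪B∪C| = 48+76+62-25-10-15+1 = 137

|A∪B∪C| = 137


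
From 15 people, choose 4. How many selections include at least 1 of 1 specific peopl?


Complement: C(15,4) - C(14,4) = 1365 - 1001 = 364

364


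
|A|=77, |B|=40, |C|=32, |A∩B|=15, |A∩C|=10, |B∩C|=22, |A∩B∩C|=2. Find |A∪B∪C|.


|A∪B∪C| = 77+40+32-15-10-22+2 = 104

|A∪B∪C| = 104


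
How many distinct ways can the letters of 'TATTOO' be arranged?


Letters: 6, freq: {'T': 3, 'A': 1, 'O': 2}
6!/(3!×1!×2!) = 720/12 = 60

60


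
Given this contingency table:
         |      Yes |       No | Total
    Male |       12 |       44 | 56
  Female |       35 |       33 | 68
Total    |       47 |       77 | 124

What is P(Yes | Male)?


P(Yes | Male) = 12/(12+44) = 12/56 = 3/14

P(Yes|Male) = 3/14 ≈ 21.43%


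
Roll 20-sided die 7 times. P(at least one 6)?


P(no 6)^7 = (19/20)^7 = 893871739/1280000000
P(≥1) = 1 - 893871739/1280000000 = 386128261/1280000000

P = 386128261/1280000000 ≈ 30.17%


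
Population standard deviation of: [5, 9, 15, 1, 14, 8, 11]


Mean = 63/7 = 9
  (5-9)²=16
  (9-9)²=0
  (15-9)²=36
  (1-9)²=64
  (14-9)²=25
  (8-9)²=1
  (11-9)²=4
Σ(x-μ)² = 146
σ² = 146/7

σ = √(146/7) ≈ 4.5670


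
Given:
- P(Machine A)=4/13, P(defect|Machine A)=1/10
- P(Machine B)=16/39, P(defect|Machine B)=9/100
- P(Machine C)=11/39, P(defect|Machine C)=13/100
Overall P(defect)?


P(B) = Σ P(B|Aᵢ)×P(Aᵢ)
  1/10×4/13 = 2/65
  9/100×16/39 = 12/325
  13/100×11/39 = 11/300
Sum = 407/3900

P(defect) = 407/3900 ≈ 10.44%


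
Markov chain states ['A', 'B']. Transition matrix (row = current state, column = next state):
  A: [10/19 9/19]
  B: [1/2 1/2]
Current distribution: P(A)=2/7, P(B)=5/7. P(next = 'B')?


P(next=B) = Σᵢ P(now=i)×P(i→B)
= 2/7×9/19 + 5/7×1/2
= 18/133 + 5/14 = 131/266

P = 131/266 ≈ 0.4925


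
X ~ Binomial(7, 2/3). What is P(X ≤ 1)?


P(X ≤ 1) = Σ P(X=i) for i=0..1
P(X=0) = 1/2187
P(X=1) = 14/2187
Sum = 5/729

P(X ≤ 1) = 5/729 ≈ 0.69%


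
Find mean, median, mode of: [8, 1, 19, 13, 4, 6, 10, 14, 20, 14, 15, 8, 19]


Sorted: [1, 4, 6, 8, 8, 10, 13, 14, 14, 15, 19, 19, 20]
Mean = 151/13
Median = 13
Freq: {8: 2, 1: 1, 19: 2, 13: 1, 4: 1, 6: 1, 10: 1, 14: 2, 20: 1, 15: 1}
Mode: [8, 14, 19]

Mean=151/13, Median=13, Mode=[8, 14, 19]


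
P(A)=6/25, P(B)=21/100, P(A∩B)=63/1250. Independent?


P(A)×P(B) = 63/1250
P(A∩B) = 63/1250
Equal ✓ → Independent

Yes, independent


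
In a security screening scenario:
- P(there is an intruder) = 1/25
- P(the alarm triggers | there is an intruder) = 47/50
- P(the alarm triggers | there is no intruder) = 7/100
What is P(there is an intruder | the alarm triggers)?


Using Bayes' theorem:
P(A|B) = P(B|A)·P(A) / P(B)

P(the alarm triggers) = 47/50 × 1/25 + 7/100 × 24/25
= 47/1250 + 42/625 = 131/1250

P(there is an intruder|the alarm triggers) = (47/1250) / (131/1250) = 47/131

P(there is an intruder|the alarm triggers) = 47/131 ≈ 35.88%


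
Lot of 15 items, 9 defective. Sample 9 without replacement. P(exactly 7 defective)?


Hypergeometric: C(9,7)×C(6,2)/C(15,9)
= 36×15/5005 = 108/1001

P(X=7) = 108/1001 ≈ 10.79%


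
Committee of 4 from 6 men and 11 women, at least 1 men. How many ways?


Count by #men:
  1M,3W: C(6,1)×C(11,3)=990
  2M,2W: C(6,2)×C(11,2)=825
  3M,1W: C(6,3)×C(11,1)=220
  4M,0W: C(6,4)×C(11,0)=15
Total = 2050

2050


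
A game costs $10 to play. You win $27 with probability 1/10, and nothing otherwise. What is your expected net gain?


E[gain] = (27-10)×1/10 + (-10)×9/10
= 17/10 - 9 = -73/10

Expected net gain = $-73/10 ≈ $-7.30


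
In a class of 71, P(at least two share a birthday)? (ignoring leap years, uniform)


P(all different) = Π(365-i)/365 for i=0..70
= 0.000679
P(match) = 1 - 0.000679 = 0.999321

P ≈ 0.9993 ≈ 99.93%


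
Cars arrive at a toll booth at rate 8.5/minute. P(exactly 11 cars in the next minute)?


Poisson(λ=8.5): P(X=11) = e^(-λ)×λ^k/k!
= e^(-8.5) × 8.5^11 / 11!
≈ 0.000203468369 × 16734324369 / 39916800 ≈ 0.085300

P(X=11) ≈ 0.085300 ≈ 8.53%


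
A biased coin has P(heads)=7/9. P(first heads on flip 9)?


Geometric: P(X=9) = (1-p)^(k-1)×p = (2/9)^8×7/9 = 1792/387420489

P(X=9) = 1792/387420489 ≈ 0.00%


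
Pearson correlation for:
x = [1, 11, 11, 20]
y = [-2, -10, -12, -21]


n=4, Σx=43, Σy=-45, Σxy=-664, Σx²=643, Σy²=689
r = (4×(-664) - 43×(-45))/√((4×643 - 43²)(4×689 - (-45)²))
= -721/√(723×731) = -721/√528513 ≈ -721/726.9890 ≈ -0.9918

r ≈ -0.9918


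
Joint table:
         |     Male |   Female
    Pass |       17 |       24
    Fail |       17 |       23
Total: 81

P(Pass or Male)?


P(Pass∨Male) = P(Pass) + P(Male) - P(Pass∧Male)
= (41 + 34 - 17)/81 = 58/81

P = 58/81 ≈ 71.60%


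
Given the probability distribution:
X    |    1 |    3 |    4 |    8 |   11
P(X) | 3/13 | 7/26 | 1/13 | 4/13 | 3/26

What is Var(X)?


E[X] = 66/13
E[X²] = 488/13
Var(X) = E[X²] - (E[X])² = 488/13 - 4356/169 = 1988/169

Var(X) = 1988/169 ≈ 11.7633


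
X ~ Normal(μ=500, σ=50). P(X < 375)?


z = (375-500)/50 = -2.5
P(Z < -2.5) = 0.0062

P(X < 375) ≈ 0.0062


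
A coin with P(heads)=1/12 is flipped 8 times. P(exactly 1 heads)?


Binomial: P(X=1) = C(8,1)×p^1×(1-p)^7
= 8 × 1/12 × 19487171/35831808 = 19487171/53747712

P(X=1) = 19487171/53747712 ≈ 36.26%


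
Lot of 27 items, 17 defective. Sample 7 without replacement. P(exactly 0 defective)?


Hypergeometric: C(17,0)×C(10,7)/C(27,7)
= 1×120/888030 = 4/29601

P(X=0) = 4/29601 ≈ 0.01%


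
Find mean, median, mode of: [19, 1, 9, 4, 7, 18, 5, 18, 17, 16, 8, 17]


Sorted: [1, 4, 5, 7, 8, 9, 16, 17, 17, 18, 18, 19]
Mean = 139/12
Median = 25/2
Freq: {19: 1, 1: 1, 9: 1, 4: 1, 7: 1, 18: 2, 5: 1, 17: 2, 16: 1, 8: 1}
Mode: [17, 18]

Mean=139/12, Median=25/2, Mode=[17, 18]


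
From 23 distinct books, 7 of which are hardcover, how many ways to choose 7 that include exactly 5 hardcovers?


Choose 5 of the 7 hardcovers and 2 of the other 16 books:
C(7,5)×C(16,2) = 21×120 = 2520

2520


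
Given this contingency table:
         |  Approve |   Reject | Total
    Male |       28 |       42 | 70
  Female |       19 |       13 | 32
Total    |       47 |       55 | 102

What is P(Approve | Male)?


P(Approve | Male) = 28/(28+42) = 28/70 = 2/5

P(Approve|Male) = 2/5 ≈ 40.00%


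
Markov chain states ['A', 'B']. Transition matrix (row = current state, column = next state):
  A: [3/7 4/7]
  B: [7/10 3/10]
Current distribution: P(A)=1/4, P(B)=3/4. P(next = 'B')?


P(next=B) = Σᵢ P(now=i)×P(i→B)
= 1/4×4/7 + 3/4×3/10
= 1/7 + 9/40 = 103/280

P = 103/280 ≈ 0.3679


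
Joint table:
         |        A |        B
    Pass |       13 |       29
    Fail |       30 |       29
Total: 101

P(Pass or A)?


P(Pass∨A) = P(Pass) + P(A) - P(Pass∧A)
= (42 + 43 - 13)/101 = 72/101

P = 72/101 ≈ 71.29%


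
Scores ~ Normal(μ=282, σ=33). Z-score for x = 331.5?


z = (x - μ)/σ = (331.5 - 282)/33 = 1.5

z = 1.5


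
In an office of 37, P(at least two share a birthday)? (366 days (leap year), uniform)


P(all different) = Π(366-i)/366 for i=0..36
= 0.152077
P(match) = 1 - 0.152077 = 0.847923

P ≈ 0.8479 ≈ 84.79%


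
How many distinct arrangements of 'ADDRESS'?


Letters: 7, freq: {'A': 1, 'D': 2, 'R': 1, 'E': 1, 'S': 2}
7!/(1!×2!×1!×1!×2!) = 5040/4 = 1260

1260


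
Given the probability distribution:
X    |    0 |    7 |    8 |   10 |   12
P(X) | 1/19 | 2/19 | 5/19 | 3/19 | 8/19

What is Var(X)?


E[X] = 180/19
E[X²] = 1870/19
Var(X) = E[X²] - (E[X])² = 1870/19 - 32400/361 = 3130/361

Var(X) = 3130/361 ≈ 8.6704


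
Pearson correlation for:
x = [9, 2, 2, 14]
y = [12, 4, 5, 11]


n=4, Σx=27, Σy=32, Σxy=280, Σx²=285, Σy²=306
r = (4×280 - 27×32)/√((4×285 - 27²)(4×306 - 32²))
= 256/√(411×200) = 256/√82200 ≈ 256/286.7054 ≈ 0.8929

r ≈ 0.8929


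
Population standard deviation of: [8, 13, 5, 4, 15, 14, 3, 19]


Mean = 81/8
  (8-81/8)²=289/64
  (13-81/8)²=529/64
  (5-81/8)²=1681/64
  (4-81/8)²=2401/64
  (15-81/8)²=1521/64
  (14-81/8)²=961/64
  (3-81/8)²=3249/64
  (19-81/8)²=5041/64
Σ(x-μ)² = 1959/8
σ² = (1959/8)/8 = 1959/64

σ = √(1959/64) ≈ 5.5326


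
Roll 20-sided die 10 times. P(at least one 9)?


P(no 9)^10 = (19/20)^10 = 6131066257801/10240000000000
P(≥1) = 1 - 6131066257801/10240000000000 = 4108933742199/10240000000000

P = 4108933742199/10240000000000 ≈ 40.13%


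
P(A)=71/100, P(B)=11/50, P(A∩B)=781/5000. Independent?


P(A)×P(B) = 781/5000
P(A∩B) = 781/5000
Equal ✓ → Independent

Yes, independent


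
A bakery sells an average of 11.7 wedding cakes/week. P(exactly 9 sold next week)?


Poisson(λ=11.7): P(X=9) = e^(-λ)×λ^k/k!
= e^(-11.7) × 11.7^9 / 9!
≈ 8.293819161e-06 × 4108400332.69 / 362880 ≈ 0.093900

P(X=9) ≈ 0.093900 ≈ 9.39%


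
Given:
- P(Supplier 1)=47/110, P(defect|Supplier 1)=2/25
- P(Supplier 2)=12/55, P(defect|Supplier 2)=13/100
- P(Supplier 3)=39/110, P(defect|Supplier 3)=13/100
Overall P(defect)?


P(B) = Σ P(B|Aᵢ)×P(Aᵢ)
  2/25×47/110 = 47/1375
  13/100×12/55 = 39/1375
  13/100×39/110 = 507/11000
Sum = 239/2200

P(defect) = 239/2200 ≈ 10.86%


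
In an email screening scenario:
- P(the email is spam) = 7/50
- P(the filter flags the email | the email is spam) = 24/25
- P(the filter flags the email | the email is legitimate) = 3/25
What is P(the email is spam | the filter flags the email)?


Using Bayes' theorem:
P(A|B) = P(B|A)·P(A) / P(B)

P(the filter flags the email) = 24/25 × 7/50 + 3/25 × 43/50
= 84/625 + 129/1250 = 297/1250

P(the email is spam|the filter flags the email) = (84/625) / (297/1250) = 56/99

P(the email is spam|the filter flags the email) = 56/99 ≈ 56.57%


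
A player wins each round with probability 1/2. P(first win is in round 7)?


Geometric: P(X=7) = (1-p)^(k-1)×p = (1/2)^6×1/2 = 1/128

P(X=7) = 1/128 ≈ 0.78%


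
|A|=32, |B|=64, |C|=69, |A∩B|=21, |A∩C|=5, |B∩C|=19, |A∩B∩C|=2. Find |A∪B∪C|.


|A∪B∪C| = 32+64+69-21-5-19+2 = 122

|A∪B∪C| = 122


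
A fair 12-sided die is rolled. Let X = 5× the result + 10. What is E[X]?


E[die] = (1+12)/2 = 13/2
E[X] = 5×13/2 + 10 = 85/2

E[X] = 85/2


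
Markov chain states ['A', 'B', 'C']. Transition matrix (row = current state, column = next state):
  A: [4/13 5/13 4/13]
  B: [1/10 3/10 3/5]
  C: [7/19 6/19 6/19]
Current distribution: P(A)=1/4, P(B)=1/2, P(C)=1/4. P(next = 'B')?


P(next=B) = Σᵢ P(now=i)×P(i→B)
= 1/4×5/13 + 1/2×3/10 + 1/4×6/19
= 5/52 + 3/20 + 3/38 = 803/2470

P = 803/2470 ≈ 0.3251


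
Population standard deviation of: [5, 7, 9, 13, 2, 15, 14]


Mean = 65/7
  (5-65/7)²=900/49
  (7-65/7)²=256/49
  (9-65/7)²=4/49
  (13-65/7)²=676/49
  (2-65/7)²=2601/49
  (15-65/7)²=1600/49
  (14-65/7)²=1089/49
Σ(x-μ)² = 1018/7
σ² = (1018/7)/7 = 1018/49

σ = √(1018/49) ≈ 4.5580


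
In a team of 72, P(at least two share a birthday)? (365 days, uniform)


P(all different) = Π(365-i)/365 for i=0..71
= 0.000547
P(match) = 1 - 0.000547 = 0.999453

P ≈ 0.9995 ≈ 99.95%


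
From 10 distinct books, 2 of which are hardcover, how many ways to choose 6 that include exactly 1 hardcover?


Choose 1 of the 2 hardcovers and 5 of the other 8 books:
C(2,1)×C(8,5) = 2×56 = 112

112


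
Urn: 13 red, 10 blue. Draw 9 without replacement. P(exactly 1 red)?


Hypergeometric: C(13,1)×C(10,8)/C(23,9)
= 13×45/817190 = 117/163438

P(X=1) = 117/163438 ≈ 0.07%


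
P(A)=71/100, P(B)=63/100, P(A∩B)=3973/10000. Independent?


P(A)×P(B) = 4473/10000
P(A∩B) = 3973/10000
Not equal → NOT independent

No, not independent


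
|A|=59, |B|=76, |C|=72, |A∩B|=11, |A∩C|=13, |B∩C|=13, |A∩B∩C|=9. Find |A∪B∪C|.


|A∪B∪C| = 59+76+72-11-13-13+9 = 179

|A∪B∪C| = 179


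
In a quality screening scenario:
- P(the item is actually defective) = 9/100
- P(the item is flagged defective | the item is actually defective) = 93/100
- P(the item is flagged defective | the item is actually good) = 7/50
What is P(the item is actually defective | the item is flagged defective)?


Using Bayes' theorem:
P(A|B) = P(B|A)·P(A) / P(B)

P(the item is flagged defective) = 93/100 × 9/100 + 7/50 × 91/100
= 837/10000 + 637/5000 = 2111/10000

P(the item is actually defective|the item is flagged defective) = (837/10000) / (2111/10000) = 837/2111

P(the item is actually defective|the item is flagged defective) = 837/2111 ≈ 39.65%


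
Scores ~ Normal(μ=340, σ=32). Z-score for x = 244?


z = (x - μ)/σ = (244 - 340)/32 = -3.0

z = -3.0


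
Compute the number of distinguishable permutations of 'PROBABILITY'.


Letters: 11, freq: {'P': 1, 'R': 1, 'O': 1, 'B': 2, 'A': 1, 'I': 2, 'L': 1, 'T': 1, 'Y': 1}
11!/(1!×1!×1!×2!×1!×2!×1!×1!×1!) = 39916800/4 = 9979200

9979200


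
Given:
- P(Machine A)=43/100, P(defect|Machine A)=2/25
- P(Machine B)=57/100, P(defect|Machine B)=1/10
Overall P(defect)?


P(B) = Σ P(B|Aᵢ)×P(Aᵢ)
  2/25×43/100 = 43/1250
  1/10×57/100 = 57/1000
Sum = 457/5000

P(defect) = 457/5000 ≈ 9.14%


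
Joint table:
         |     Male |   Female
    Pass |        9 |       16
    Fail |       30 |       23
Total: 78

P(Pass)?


P(Pass) = (9+16)/78 = 25/78

P(Pass) = 25/78 ≈ 32.05%


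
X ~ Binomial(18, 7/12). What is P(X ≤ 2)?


P(X ≤ 2) = Σ P(X=i) for i=0..2
P(X=0) = 3814697265625/26623333280885243904
P(X=1) = 5340576171875/1479074071160291328
P(X=2) = 127105712890625/2958148142320582656
Sum = 155487060546875/3327916660110655488

P(X ≤ 2) = 155487060546875/3327916660110655488 ≈ 0.00%


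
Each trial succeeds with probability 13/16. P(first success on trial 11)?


Geometric: P(X=11) = (1-p)^(k-1)×p = (3/16)^10×13/16 = 767637/17592186044416

P(X=11) = 767637/17592186044416 ≈ 0.00%


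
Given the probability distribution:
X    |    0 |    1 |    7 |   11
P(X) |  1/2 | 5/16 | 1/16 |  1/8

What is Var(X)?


E[X] = 17/8
E[X²] = 37/2
Var(X) = E[X²] - (E[X])² = 37/2 - 289/64 = 895/64

Var(X) = 895/64 ≈ 13.9844


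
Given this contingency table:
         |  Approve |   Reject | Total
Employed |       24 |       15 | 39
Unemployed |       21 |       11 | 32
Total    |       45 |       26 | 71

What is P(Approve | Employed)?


P(Approve | Employed) = 24/(24+15) = 24/39 = 8/13

P(Approve|Employed) = 8/13 ≈ 61.54%


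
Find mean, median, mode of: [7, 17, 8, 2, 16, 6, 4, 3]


Sorted: [2, 3, 4, 6, 7, 8, 16, 17]
Mean = 63/8
Median = 13/2
Freq: {7: 1, 17: 1, 8: 1, 2: 1, 16: 1, 6: 1, 4: 1, 3: 1}
Mode: No mode

Mean=63/8, Median=13/2, Mode=No mode


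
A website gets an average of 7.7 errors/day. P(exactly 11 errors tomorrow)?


Poisson(λ=7.7): P(X=11) = e^(-λ)×λ^k/k!
= e^(-7.7) × 7.7^11 / 11!
≈ 0.0004528271829 × 5641543963.89 / 39916800 ≈ 0.063999

P(X=11) ≈ 0.063999 ≈ 6.40%


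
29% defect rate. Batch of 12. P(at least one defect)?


P(all good) = (71/100)^12 = 16409682740640811134241/1000000000000000000000000
P(≥1 defect) = 983590317259359188865759/1000000000000000000000000

P = 983590317259359188865759/1000000000000000000000000 ≈ 98.36%


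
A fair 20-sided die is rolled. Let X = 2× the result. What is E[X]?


E[die] = (1+20)/2 = 21/2
E[X] = 2 × 21/2 = 21

E[X] = 21


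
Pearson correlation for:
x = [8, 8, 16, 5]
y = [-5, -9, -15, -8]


n=4, Σx=37, Σy=-37, Σxy=-392, Σx²=409, Σy²=395
r = (4×(-392) - 37×(-37))/√((4×409 - 37²)(4×395 - (-37)²))
= -199/√(267×211) = -199/√56337 ≈ -199/237.3542 ≈ -0.8384

r ≈ -0.8384


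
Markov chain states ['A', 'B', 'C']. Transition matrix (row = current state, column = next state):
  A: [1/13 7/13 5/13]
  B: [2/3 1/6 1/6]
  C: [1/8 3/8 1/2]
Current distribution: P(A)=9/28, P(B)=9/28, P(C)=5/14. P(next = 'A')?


P(next=A) = Σᵢ P(now=i)×P(i→A)
= 9/28×1/13 + 9/28×2/3 + 5/14×1/8
= 9/364 + 3/14 + 5/112 = 59/208

P = 59/208 ≈ 0.2837


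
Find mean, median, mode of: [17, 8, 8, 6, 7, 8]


Sorted: [6, 7, 8, 8, 8, 17]
Mean = 54/6 = 9
Median = 8
Freq: {17: 1, 8: 3, 6: 1, 7: 1}
Mode: [8]

Mean=9, Median=8, Mode=8


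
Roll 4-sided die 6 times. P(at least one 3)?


P(no 3)^6 = (3/4)^6 = 729/4096
P(≥1) = 1 - 729/4096 = 3367/4096

P = 3367/4096 ≈ 82.20%


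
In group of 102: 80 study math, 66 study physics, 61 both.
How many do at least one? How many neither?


|A∪B| = 80+66-61 = 85
Neither = 102-85 = 17

At least one: 85; Neither: 17


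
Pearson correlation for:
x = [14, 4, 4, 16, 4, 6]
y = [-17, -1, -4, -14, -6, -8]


n=6, Σx=48, Σy=-50, Σxy=-554, Σx²=536, Σy²=602
r = (6×(-554) - 48×(-50))/√((6×536 - 48²)(6×602 - (-50)²))
= -924/√(912×1112) = -924/√1014144 ≈ -924/1007.0472 ≈ -0.9175

r ≈ -0.9175
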